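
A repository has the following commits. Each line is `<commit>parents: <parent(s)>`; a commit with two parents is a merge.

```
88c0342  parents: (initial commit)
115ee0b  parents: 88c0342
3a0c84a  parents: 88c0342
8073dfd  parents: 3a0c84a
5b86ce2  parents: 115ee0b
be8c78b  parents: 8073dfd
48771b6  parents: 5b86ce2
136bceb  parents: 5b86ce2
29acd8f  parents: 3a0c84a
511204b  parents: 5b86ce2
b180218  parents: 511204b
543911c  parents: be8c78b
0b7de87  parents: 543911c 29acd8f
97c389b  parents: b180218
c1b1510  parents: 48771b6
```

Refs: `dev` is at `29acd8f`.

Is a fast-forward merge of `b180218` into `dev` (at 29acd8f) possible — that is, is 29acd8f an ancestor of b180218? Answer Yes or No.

A fast-forward from 29acd8f to b180218 is possible iff 29acd8f is an ancestor of b180218.
Ancestors of b180218: {115ee0b, 511204b, 5b86ce2, 88c0342, b180218}.
29acd8f is not among them, so fast-forward is not possible.

No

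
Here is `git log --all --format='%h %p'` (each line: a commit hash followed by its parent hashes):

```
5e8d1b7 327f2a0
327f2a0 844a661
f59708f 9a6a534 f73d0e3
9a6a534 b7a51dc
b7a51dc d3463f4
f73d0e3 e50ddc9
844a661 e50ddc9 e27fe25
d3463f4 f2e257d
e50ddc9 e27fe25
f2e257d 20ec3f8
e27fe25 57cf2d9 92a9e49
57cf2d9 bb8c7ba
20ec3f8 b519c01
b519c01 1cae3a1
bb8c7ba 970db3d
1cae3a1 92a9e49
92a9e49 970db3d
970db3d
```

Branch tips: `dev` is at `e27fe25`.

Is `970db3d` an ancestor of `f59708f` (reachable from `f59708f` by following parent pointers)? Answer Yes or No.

Yes

Ancestors of f59708f (commits reachable by following parents): {1cae3a1, 20ec3f8, 57cf2d9, 92a9e49, 970db3d, 9a6a534, b519c01, b7a51dc, bb8c7ba, d3463f4, e27fe25, e50ddc9, f2e257d, f59708f, f73d0e3}.
970db3d is in that set, so it is an ancestor of f59708f.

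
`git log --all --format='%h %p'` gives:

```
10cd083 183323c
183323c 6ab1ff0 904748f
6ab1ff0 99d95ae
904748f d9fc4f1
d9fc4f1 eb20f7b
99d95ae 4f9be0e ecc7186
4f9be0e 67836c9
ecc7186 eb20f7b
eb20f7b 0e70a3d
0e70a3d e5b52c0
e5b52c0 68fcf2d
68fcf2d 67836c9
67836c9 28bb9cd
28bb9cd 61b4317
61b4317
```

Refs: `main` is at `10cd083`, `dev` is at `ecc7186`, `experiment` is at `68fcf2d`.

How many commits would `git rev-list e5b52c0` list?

5

Walking parent pointers from e5b52c0: reachable set = {28bb9cd, 61b4317, 67836c9, 68fcf2d, e5b52c0}.
That is 5 commits.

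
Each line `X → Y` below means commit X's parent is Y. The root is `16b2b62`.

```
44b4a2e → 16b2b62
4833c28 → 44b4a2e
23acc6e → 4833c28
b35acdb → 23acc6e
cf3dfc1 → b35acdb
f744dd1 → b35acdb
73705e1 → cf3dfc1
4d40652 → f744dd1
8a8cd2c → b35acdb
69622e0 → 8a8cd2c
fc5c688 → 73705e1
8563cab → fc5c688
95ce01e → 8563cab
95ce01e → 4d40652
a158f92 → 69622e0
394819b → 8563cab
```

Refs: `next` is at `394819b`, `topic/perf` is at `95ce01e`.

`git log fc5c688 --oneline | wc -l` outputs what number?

Walking parent pointers from fc5c688: reachable set = {16b2b62, 23acc6e, 44b4a2e, 4833c28, 73705e1, b35acdb, cf3dfc1, fc5c688}.
That is 8 commits.

8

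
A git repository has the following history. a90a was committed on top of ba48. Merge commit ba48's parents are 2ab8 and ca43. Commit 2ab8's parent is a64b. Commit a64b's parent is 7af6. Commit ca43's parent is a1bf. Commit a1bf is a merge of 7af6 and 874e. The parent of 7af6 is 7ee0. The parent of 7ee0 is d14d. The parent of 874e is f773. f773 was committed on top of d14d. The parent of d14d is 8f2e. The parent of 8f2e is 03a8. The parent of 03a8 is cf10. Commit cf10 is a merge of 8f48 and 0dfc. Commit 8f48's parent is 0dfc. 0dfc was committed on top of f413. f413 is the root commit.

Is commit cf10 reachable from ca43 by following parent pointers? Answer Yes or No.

Ancestors of ca43 (commits reachable by following parents): {03a8, 0dfc, 7af6, 7ee0, 874e, 8f2e, 8f48, a1bf, ca43, cf10, d14d, f413, f773}.
cf10 is in that set, so it is an ancestor of ca43.

Yes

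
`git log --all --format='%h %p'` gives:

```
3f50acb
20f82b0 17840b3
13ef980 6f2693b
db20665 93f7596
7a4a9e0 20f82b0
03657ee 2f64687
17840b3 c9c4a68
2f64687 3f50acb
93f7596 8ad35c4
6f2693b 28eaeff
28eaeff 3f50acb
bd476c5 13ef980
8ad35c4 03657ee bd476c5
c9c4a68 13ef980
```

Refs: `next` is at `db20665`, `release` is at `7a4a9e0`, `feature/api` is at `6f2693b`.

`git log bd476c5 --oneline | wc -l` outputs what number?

Walking parent pointers from bd476c5: reachable set = {13ef980, 28eaeff, 3f50acb, 6f2693b, bd476c5}.
That is 5 commits.

5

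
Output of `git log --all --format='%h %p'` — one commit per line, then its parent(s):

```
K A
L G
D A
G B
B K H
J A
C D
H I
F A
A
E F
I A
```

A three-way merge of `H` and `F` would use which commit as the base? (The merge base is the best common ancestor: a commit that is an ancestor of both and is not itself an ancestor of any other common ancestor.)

A

Ancestors of H: {A, H, I}.
Ancestors of F: {A, F}.
Common ancestors: {A}.
The only common ancestor is A, so it is the merge base.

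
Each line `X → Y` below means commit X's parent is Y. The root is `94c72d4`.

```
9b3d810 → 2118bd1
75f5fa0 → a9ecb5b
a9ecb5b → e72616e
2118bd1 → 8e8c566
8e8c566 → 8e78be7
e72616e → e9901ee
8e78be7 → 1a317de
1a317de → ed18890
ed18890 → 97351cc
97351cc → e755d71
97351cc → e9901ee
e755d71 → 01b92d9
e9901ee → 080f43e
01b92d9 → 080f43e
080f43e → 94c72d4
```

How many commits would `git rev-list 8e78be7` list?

9

Walking parent pointers from 8e78be7: reachable set = {01b92d9, 080f43e, 1a317de, 8e78be7, 94c72d4, 97351cc, e755d71, e9901ee, ed18890}.
That is 9 commits.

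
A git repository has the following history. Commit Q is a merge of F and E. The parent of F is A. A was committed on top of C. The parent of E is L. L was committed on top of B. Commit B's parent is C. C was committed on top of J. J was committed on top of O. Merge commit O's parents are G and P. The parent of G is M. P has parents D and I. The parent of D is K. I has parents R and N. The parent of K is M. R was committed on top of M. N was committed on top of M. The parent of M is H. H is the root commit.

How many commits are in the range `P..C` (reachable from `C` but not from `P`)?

4

Reachable from C: {C, D, G, H, I, J, K, M, N, O, P, R}.
Reachable from P: {D, H, I, K, M, N, P, R}.
In C's history but not P's: {C, G, J, O} — 4 commits.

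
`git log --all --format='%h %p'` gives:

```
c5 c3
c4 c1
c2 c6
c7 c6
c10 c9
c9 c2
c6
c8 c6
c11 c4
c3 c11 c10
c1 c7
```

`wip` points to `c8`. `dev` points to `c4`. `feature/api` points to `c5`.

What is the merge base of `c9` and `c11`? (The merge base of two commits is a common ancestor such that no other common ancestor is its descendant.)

c6

Ancestors of c9: {c2, c6, c9}.
Ancestors of c11: {c1, c11, c4, c6, c7}.
Common ancestors: {c6}.
The only common ancestor is c6, so it is the merge base.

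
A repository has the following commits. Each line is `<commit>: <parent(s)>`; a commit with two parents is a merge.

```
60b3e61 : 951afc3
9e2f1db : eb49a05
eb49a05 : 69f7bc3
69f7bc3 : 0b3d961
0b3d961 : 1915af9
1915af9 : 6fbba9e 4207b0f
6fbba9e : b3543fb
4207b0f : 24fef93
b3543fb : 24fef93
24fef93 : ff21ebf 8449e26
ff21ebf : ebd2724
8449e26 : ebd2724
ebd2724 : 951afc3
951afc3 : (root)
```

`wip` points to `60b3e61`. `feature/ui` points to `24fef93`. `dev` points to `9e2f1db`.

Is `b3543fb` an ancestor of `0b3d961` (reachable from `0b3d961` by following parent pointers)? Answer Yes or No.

Yes

Ancestors of 0b3d961 (commits reachable by following parents): {0b3d961, 1915af9, 24fef93, 4207b0f, 6fbba9e, 8449e26, 951afc3, b3543fb, ebd2724, ff21ebf}.
b3543fb is in that set, so it is an ancestor of 0b3d961.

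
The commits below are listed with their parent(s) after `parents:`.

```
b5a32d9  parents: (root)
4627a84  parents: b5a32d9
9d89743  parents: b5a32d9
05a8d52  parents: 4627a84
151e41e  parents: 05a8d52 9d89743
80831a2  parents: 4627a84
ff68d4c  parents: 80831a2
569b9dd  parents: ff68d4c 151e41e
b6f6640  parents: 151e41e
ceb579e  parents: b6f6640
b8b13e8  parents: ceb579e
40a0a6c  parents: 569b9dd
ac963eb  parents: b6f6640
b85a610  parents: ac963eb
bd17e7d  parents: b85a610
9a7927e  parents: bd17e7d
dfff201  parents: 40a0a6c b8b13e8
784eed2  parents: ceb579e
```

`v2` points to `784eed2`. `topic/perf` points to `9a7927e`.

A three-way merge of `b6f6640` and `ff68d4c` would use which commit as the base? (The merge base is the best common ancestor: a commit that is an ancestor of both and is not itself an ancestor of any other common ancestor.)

Ancestors of b6f6640: {05a8d52, 151e41e, 4627a84, 9d89743, b5a32d9, b6f6640}.
Ancestors of ff68d4c: {4627a84, 80831a2, b5a32d9, ff68d4c}.
Common ancestors: {4627a84, b5a32d9}.
Among these, 4627a84 is not an ancestor of any other common ancestor — it is the merge base.

4627a84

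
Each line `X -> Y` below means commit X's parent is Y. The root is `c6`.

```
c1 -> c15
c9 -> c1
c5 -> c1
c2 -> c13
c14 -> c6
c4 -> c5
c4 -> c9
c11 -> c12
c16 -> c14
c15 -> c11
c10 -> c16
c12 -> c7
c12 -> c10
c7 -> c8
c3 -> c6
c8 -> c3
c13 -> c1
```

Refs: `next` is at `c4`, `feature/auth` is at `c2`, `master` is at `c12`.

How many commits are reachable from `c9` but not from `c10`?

8

Reachable from c9: {c1, c10, c11, c12, c14, c15, c16, c3, c6, c7, c8, c9}.
Reachable from c10: {c10, c14, c16, c6}.
In c9's history but not c10's: {c1, c11, c12, c15, c3, c7, c8, c9} — 8 commits.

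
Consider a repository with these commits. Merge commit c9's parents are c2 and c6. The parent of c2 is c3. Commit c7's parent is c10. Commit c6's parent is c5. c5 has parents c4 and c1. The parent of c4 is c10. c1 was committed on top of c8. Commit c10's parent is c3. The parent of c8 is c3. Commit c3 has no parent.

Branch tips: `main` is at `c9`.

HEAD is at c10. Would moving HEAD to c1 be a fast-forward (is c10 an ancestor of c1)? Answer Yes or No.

A fast-forward from c10 to c1 is possible iff c10 is an ancestor of c1.
Ancestors of c1: {c1, c3, c8}.
c10 is not among them, so fast-forward is not possible.

No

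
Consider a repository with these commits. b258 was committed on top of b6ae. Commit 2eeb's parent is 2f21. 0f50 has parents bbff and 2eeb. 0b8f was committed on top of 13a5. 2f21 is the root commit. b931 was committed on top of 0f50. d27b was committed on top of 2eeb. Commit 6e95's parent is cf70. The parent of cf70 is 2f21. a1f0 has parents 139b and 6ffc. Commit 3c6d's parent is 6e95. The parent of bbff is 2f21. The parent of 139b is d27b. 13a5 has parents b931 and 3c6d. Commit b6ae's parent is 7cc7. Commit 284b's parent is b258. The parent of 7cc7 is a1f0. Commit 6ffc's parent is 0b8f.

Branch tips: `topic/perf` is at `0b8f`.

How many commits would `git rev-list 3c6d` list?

4

Walking parent pointers from 3c6d: reachable set = {2f21, 3c6d, 6e95, cf70}.
That is 4 commits.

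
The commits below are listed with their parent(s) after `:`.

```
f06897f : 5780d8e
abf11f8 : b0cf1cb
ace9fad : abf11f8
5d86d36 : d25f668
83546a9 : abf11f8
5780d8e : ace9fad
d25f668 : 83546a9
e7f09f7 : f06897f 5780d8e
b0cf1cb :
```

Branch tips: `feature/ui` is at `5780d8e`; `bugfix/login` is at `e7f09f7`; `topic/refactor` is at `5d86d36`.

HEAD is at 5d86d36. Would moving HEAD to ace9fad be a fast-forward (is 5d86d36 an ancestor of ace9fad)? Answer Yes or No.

A fast-forward from 5d86d36 to ace9fad is possible iff 5d86d36 is an ancestor of ace9fad.
Ancestors of ace9fad: {abf11f8, ace9fad, b0cf1cb}.
5d86d36 is not among them, so fast-forward is not possible.

No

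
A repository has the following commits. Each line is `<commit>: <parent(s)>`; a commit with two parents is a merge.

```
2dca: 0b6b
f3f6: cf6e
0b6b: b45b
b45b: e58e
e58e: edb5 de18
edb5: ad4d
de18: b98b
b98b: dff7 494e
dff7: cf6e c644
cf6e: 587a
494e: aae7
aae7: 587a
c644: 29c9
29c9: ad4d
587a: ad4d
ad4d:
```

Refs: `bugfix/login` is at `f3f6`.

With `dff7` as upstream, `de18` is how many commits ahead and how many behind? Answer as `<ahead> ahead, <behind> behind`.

4 ahead, 0 behind

Reachable from de18: {29c9, 494e, 587a, aae7, ad4d, b98b, c644, cf6e, de18, dff7}.
Reachable from dff7: {29c9, 587a, ad4d, c644, cf6e, dff7}.
Only in de18's history (ahead): {494e, aae7, b98b, de18} — 4.
Only in dff7's history (behind): {} — 0.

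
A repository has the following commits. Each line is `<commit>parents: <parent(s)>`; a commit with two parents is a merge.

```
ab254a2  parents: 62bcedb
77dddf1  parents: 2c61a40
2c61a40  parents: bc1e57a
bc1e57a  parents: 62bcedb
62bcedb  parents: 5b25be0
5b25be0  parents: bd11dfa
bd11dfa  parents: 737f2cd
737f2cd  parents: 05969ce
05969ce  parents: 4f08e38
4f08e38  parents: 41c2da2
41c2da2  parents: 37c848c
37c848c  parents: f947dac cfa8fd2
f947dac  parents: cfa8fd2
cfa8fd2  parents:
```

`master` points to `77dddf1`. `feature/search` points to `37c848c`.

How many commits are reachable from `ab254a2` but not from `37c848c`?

Reachable from ab254a2: {05969ce, 37c848c, 41c2da2, 4f08e38, 5b25be0, 62bcedb, 737f2cd, ab254a2, bd11dfa, cfa8fd2, f947dac}.
Reachable from 37c848c: {37c848c, cfa8fd2, f947dac}.
In ab254a2's history but not 37c848c's: {05969ce, 41c2da2, 4f08e38, 5b25be0, 62bcedb, 737f2cd, ab254a2, bd11dfa} — 8 commits.

8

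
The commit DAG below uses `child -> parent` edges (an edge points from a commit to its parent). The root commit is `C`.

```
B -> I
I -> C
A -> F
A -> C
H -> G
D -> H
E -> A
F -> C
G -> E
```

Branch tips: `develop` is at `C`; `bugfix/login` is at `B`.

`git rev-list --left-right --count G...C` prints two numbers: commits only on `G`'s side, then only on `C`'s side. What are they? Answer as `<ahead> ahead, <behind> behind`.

4 ahead, 0 behind

Reachable from G: {A, C, E, F, G}.
Reachable from C: {C}.
Only in G's history (ahead): {A, E, F, G} — 4.
Only in C's history (behind): {} — 0.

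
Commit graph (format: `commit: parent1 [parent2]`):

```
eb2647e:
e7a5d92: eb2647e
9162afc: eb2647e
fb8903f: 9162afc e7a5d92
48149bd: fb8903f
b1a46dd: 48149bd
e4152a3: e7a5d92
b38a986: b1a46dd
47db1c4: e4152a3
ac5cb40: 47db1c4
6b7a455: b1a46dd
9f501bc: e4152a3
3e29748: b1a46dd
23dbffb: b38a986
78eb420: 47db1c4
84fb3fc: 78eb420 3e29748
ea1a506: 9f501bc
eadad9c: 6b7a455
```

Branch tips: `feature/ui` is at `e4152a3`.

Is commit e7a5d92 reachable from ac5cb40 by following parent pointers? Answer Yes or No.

Yes

Ancestors of ac5cb40 (commits reachable by following parents): {47db1c4, ac5cb40, e4152a3, e7a5d92, eb2647e}.
e7a5d92 is in that set, so it is an ancestor of ac5cb40.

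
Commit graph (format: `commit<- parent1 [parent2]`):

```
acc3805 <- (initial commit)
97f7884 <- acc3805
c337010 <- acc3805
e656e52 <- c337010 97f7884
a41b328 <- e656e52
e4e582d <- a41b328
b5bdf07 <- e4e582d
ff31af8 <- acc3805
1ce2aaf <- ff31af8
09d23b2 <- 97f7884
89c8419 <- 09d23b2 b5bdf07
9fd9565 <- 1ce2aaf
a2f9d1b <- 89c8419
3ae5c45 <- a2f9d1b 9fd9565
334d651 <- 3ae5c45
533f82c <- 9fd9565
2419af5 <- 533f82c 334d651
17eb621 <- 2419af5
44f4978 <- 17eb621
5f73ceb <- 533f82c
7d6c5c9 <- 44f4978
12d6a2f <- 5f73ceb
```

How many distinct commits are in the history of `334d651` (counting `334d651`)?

Walking parent pointers from 334d651: reachable set = {09d23b2, 1ce2aaf, 334d651, 3ae5c45, 89c8419, 97f7884, 9fd9565, a2f9d1b, a41b328, acc3805, b5bdf07, c337010, e4e582d, e656e52, ff31af8}.
That is 15 commits.

15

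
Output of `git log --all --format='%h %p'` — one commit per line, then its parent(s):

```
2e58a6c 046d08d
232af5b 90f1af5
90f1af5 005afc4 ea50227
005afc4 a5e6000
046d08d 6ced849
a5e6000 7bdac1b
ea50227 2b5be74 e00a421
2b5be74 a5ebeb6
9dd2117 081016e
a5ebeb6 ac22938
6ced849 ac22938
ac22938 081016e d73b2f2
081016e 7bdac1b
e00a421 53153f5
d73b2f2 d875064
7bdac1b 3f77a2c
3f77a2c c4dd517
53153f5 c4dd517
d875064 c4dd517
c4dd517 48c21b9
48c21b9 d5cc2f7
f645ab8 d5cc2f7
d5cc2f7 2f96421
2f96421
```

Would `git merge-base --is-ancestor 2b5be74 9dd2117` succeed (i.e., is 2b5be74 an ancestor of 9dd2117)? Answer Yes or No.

No

Ancestors of 9dd2117: {081016e, 2f96421, 3f77a2c, 48c21b9, 7bdac1b, 9dd2117, c4dd517, d5cc2f7}.
2b5be74 is not in that set, so it is not an ancestor of 9dd2117.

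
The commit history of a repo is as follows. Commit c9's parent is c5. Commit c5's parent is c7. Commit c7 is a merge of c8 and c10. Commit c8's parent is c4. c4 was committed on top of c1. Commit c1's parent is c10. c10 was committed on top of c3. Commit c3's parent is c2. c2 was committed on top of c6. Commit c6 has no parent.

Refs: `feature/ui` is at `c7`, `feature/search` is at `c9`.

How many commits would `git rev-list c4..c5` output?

3

Reachable from c5: {c1, c10, c2, c3, c4, c5, c6, c7, c8}.
Reachable from c4: {c1, c10, c2, c3, c4, c6}.
In c5's history but not c4's: {c5, c7, c8} — 3 commits.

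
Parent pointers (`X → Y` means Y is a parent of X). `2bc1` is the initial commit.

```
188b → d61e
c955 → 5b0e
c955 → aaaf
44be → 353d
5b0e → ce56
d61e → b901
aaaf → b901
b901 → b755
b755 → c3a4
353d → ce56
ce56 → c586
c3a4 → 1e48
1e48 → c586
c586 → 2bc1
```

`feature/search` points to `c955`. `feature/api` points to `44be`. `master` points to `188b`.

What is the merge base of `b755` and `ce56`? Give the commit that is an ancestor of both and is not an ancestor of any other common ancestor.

Ancestors of b755: {1e48, 2bc1, b755, c3a4, c586}.
Ancestors of ce56: {2bc1, c586, ce56}.
Common ancestors: {2bc1, c586}.
Among these, c586 is not an ancestor of any other common ancestor — it is the merge base.

c586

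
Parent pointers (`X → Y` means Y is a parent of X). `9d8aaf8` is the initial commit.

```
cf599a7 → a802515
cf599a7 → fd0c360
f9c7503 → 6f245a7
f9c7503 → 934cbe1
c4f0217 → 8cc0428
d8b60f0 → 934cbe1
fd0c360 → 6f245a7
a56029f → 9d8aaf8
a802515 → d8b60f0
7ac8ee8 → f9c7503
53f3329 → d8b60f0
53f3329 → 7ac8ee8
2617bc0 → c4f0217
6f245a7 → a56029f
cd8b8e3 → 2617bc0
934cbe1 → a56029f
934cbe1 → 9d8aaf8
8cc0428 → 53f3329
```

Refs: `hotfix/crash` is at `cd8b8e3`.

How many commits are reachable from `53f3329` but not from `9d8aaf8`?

Reachable from 53f3329: {53f3329, 6f245a7, 7ac8ee8, 934cbe1, 9d8aaf8, a56029f, d8b60f0, f9c7503}.
Reachable from 9d8aaf8: {9d8aaf8}.
In 53f3329's history but not 9d8aaf8's: {53f3329, 6f245a7, 7ac8ee8, 934cbe1, a56029f, d8b60f0, f9c7503} — 7 commits.

7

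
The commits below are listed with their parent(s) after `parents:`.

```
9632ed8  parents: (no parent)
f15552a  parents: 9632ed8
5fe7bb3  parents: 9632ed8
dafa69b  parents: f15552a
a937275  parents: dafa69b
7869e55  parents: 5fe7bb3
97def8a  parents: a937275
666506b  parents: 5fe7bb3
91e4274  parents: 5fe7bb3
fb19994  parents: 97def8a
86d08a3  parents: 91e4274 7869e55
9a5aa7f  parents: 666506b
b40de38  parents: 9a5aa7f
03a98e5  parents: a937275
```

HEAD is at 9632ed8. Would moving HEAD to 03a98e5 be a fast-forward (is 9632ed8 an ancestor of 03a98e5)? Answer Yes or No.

Yes

A fast-forward from 9632ed8 to 03a98e5 is possible iff 9632ed8 is an ancestor of 03a98e5.
Ancestors of 03a98e5: {03a98e5, 9632ed8, a937275, dafa69b, f15552a}.
9632ed8 is among them, so fast-forward is possible.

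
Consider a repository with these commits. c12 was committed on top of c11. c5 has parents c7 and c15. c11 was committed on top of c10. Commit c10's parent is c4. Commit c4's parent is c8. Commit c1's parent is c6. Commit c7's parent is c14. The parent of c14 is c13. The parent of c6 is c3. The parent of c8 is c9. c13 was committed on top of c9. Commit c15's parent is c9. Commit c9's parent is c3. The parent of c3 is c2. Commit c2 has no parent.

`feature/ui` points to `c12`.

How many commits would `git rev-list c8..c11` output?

3

Reachable from c11: {c10, c11, c2, c3, c4, c8, c9}.
Reachable from c8: {c2, c3, c8, c9}.
In c11's history but not c8's: {c10, c11, c4} — 3 commits.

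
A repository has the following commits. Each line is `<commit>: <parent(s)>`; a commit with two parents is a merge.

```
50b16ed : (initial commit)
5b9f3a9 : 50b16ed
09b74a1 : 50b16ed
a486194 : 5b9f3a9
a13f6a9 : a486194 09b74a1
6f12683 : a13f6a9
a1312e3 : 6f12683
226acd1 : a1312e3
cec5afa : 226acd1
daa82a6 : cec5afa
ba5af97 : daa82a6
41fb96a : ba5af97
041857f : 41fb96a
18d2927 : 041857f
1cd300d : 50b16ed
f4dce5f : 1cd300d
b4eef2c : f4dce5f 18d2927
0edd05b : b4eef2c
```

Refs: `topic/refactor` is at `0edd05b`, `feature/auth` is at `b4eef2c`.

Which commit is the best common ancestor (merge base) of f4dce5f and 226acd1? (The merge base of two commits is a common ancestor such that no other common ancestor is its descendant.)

50b16ed

Ancestors of f4dce5f: {1cd300d, 50b16ed, f4dce5f}.
Ancestors of 226acd1: {09b74a1, 226acd1, 50b16ed, 5b9f3a9, 6f12683, a1312e3, a13f6a9, a486194}.
Common ancestors: {50b16ed}.
The only common ancestor is 50b16ed, so it is the merge base.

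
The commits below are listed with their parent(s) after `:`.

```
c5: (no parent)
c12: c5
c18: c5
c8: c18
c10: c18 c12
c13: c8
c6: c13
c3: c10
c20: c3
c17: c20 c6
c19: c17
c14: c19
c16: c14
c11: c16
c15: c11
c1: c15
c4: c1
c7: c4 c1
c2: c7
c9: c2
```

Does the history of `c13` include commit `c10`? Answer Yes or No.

Ancestors of c13: {c13, c18, c5, c8}.
c10 is not in that set, so it is not an ancestor of c13.

No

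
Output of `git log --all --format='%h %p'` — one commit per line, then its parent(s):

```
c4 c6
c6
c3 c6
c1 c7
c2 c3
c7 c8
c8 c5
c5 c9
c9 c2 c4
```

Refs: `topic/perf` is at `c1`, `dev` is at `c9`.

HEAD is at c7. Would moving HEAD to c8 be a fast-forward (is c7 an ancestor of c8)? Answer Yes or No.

No

A fast-forward from c7 to c8 is possible iff c7 is an ancestor of c8.
Ancestors of c8: {c2, c3, c4, c5, c6, c8, c9}.
c7 is not among them, so fast-forward is not possible.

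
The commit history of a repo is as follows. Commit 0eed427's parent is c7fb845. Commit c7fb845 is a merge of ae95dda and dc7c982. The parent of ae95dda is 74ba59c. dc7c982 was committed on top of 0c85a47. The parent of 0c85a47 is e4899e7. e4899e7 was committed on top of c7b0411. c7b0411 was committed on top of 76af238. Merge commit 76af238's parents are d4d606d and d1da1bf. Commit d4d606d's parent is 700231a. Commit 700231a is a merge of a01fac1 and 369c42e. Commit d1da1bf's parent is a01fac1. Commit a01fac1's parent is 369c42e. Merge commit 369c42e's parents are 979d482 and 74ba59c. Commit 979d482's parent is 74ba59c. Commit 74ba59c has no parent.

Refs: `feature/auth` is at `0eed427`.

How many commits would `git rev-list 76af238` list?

Walking parent pointers from 76af238: reachable set = {369c42e, 700231a, 74ba59c, 76af238, 979d482, a01fac1, d1da1bf, d4d606d}.
That is 8 commits.

8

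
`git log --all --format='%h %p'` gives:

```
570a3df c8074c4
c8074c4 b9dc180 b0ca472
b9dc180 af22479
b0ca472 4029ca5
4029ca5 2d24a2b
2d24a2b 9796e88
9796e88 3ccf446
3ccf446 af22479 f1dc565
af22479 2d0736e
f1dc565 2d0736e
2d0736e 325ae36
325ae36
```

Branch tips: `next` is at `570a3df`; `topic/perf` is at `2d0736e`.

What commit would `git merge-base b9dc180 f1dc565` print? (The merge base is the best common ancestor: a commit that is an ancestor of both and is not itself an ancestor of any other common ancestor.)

Ancestors of b9dc180: {2d0736e, 325ae36, af22479, b9dc180}.
Ancestors of f1dc565: {2d0736e, 325ae36, f1dc565}.
Common ancestors: {2d0736e, 325ae36}.
Among these, 2d0736e is not an ancestor of any other common ancestor — it is the merge base.

2d0736e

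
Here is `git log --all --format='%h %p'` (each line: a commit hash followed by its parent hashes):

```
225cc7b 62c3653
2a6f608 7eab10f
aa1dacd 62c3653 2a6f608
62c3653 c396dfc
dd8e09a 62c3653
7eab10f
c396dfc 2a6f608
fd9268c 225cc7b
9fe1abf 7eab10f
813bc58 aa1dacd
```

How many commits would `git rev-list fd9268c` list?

Walking parent pointers from fd9268c: reachable set = {225cc7b, 2a6f608, 62c3653, 7eab10f, c396dfc, fd9268c}.
That is 6 commits.

6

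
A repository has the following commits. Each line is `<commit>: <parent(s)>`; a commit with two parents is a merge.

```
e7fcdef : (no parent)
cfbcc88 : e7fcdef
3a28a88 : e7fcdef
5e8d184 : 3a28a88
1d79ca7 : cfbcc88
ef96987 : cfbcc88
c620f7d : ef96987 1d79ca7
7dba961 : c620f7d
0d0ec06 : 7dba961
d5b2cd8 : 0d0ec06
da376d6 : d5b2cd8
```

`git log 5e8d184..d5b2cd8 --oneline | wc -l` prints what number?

7

Reachable from d5b2cd8: {0d0ec06, 1d79ca7, 7dba961, c620f7d, cfbcc88, d5b2cd8, e7fcdef, ef96987}.
Reachable from 5e8d184: {3a28a88, 5e8d184, e7fcdef}.
In d5b2cd8's history but not 5e8d184's: {0d0ec06, 1d79ca7, 7dba961, c620f7d, cfbcc88, d5b2cd8, ef96987} — 7 commits.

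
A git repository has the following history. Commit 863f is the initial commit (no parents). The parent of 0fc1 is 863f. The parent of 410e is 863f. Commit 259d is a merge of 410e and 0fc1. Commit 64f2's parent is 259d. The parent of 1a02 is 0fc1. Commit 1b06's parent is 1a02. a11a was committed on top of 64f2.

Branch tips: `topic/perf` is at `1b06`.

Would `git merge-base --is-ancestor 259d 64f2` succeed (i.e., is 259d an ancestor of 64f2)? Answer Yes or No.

Yes

Ancestors of 64f2 (commits reachable by following parents): {0fc1, 259d, 410e, 64f2, 863f}.
259d is in that set, so it is an ancestor of 64f2.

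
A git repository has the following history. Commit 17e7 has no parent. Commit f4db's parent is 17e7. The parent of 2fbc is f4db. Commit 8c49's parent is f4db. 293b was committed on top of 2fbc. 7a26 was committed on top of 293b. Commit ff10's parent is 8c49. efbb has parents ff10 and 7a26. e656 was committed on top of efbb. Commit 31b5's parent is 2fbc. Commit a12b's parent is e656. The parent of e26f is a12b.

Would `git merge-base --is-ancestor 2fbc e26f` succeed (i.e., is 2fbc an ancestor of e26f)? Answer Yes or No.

Yes

Ancestors of e26f (commits reachable by following parents): {17e7, 293b, 2fbc, 7a26, 8c49, a12b, e26f, e656, efbb, f4db, ff10}.
2fbc is in that set, so it is an ancestor of e26f.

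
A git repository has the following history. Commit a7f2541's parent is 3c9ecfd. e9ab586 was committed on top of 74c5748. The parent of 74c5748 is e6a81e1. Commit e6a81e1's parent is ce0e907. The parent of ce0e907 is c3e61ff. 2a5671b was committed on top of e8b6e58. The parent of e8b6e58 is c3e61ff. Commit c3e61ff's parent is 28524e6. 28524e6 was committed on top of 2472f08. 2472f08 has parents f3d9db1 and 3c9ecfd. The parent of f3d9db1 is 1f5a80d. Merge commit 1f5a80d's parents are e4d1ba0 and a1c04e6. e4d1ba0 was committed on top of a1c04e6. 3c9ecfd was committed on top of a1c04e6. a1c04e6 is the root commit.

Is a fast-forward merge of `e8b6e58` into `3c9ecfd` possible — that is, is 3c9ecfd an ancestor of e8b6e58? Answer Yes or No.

Yes

A fast-forward from 3c9ecfd to e8b6e58 is possible iff 3c9ecfd is an ancestor of e8b6e58.
Ancestors of e8b6e58: {1f5a80d, 2472f08, 28524e6, 3c9ecfd, a1c04e6, c3e61ff, e4d1ba0, e8b6e58, f3d9db1}.
3c9ecfd is among them, so fast-forward is possible.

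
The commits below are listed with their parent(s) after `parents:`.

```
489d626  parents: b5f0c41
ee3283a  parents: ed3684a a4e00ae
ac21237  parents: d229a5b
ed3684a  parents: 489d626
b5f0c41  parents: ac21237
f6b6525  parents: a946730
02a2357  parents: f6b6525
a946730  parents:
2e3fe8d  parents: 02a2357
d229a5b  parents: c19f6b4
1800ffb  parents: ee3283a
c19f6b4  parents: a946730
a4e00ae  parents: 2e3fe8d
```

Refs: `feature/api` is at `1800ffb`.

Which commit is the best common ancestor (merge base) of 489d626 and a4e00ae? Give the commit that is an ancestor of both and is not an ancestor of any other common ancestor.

Ancestors of 489d626: {489d626, a946730, ac21237, b5f0c41, c19f6b4, d229a5b}.
Ancestors of a4e00ae: {02a2357, 2e3fe8d, a4e00ae, a946730, f6b6525}.
Common ancestors: {a946730}.
The only common ancestor is a946730, so it is the merge base.

a946730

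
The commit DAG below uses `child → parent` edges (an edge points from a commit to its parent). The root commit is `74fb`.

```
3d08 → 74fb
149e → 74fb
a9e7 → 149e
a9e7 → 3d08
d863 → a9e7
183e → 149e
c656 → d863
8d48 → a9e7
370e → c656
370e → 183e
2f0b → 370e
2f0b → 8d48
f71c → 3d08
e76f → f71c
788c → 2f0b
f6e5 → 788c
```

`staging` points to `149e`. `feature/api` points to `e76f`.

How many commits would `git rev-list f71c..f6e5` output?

10

Reachable from f6e5: {149e, 183e, 2f0b, 370e, 3d08, 74fb, 788c, 8d48, a9e7, c656, d863, f6e5}.
Reachable from f71c: {3d08, 74fb, f71c}.
In f6e5's history but not f71c's: {149e, 183e, 2f0b, 370e, 788c, 8d48, a9e7, c656, d863, f6e5} — 10 commits.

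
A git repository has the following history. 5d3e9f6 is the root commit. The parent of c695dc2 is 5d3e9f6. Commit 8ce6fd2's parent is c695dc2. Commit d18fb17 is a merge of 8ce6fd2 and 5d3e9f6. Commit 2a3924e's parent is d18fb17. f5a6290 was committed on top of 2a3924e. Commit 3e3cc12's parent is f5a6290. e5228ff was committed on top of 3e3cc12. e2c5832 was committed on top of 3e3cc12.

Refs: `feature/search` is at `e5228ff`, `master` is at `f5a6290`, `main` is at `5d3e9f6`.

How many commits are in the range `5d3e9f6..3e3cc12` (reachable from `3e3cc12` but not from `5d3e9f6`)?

6

Reachable from 3e3cc12: {2a3924e, 3e3cc12, 5d3e9f6, 8ce6fd2, c695dc2, d18fb17, f5a6290}.
Reachable from 5d3e9f6: {5d3e9f6}.
In 3e3cc12's history but not 5d3e9f6's: {2a3924e, 3e3cc12, 8ce6fd2, c695dc2, d18fb17, f5a6290} — 6 commits.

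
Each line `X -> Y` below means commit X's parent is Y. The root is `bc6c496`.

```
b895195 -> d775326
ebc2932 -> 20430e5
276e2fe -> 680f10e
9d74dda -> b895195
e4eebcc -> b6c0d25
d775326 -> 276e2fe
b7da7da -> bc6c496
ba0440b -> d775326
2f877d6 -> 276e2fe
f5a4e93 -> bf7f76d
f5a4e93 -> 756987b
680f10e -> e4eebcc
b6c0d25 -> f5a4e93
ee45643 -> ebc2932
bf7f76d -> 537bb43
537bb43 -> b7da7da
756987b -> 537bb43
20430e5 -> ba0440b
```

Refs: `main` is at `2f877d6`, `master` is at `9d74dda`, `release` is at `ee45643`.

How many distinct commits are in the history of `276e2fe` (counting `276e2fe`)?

Walking parent pointers from 276e2fe: reachable set = {276e2fe, 537bb43, 680f10e, 756987b, b6c0d25, b7da7da, bc6c496, bf7f76d, e4eebcc, f5a4e93}.
That is 10 commits.

10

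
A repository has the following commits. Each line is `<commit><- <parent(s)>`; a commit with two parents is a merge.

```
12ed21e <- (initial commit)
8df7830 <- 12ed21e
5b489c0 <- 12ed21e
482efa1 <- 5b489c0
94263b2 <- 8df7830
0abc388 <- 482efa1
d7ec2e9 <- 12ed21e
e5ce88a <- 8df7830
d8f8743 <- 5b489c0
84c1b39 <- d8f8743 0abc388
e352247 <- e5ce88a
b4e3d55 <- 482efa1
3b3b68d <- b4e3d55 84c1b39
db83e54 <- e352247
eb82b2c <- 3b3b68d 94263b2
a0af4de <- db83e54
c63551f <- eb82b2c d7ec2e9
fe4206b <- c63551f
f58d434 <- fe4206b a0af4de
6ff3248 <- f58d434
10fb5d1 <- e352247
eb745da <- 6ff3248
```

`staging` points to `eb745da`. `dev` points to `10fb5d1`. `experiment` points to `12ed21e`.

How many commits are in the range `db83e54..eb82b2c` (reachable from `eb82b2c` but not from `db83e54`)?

Reachable from eb82b2c: {0abc388, 12ed21e, 3b3b68d, 482efa1, 5b489c0, 84c1b39, 8df7830, 94263b2, b4e3d55, d8f8743, eb82b2c}.
Reachable from db83e54: {12ed21e, 8df7830, db83e54, e352247, e5ce88a}.
In eb82b2c's history but not db83e54's: {0abc388, 3b3b68d, 482efa1, 5b489c0, 84c1b39, 94263b2, b4e3d55, d8f8743, eb82b2c} — 9 commits.

9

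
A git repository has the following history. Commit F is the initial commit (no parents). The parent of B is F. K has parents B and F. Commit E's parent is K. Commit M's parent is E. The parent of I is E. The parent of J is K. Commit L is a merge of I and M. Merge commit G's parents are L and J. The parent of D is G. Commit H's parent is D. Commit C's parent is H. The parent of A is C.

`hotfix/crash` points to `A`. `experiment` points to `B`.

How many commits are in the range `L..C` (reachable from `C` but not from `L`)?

Reachable from C: {B, C, D, E, F, G, H, I, J, K, L, M}.
Reachable from L: {B, E, F, I, K, L, M}.
In C's history but not L's: {C, D, G, H, J} — 5 commits.

5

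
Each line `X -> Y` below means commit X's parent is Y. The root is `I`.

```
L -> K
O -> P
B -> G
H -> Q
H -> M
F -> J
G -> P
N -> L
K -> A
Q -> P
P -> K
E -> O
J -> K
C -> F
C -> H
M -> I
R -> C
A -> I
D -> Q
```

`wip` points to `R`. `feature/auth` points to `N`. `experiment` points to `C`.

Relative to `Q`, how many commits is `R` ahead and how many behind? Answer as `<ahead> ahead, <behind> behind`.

6 ahead, 0 behind

Reachable from R: {A, C, F, H, I, J, K, M, P, Q, R}.
Reachable from Q: {A, I, K, P, Q}.
Only in R's history (ahead): {C, F, H, J, M, R} — 6.
Only in Q's history (behind): {} — 0.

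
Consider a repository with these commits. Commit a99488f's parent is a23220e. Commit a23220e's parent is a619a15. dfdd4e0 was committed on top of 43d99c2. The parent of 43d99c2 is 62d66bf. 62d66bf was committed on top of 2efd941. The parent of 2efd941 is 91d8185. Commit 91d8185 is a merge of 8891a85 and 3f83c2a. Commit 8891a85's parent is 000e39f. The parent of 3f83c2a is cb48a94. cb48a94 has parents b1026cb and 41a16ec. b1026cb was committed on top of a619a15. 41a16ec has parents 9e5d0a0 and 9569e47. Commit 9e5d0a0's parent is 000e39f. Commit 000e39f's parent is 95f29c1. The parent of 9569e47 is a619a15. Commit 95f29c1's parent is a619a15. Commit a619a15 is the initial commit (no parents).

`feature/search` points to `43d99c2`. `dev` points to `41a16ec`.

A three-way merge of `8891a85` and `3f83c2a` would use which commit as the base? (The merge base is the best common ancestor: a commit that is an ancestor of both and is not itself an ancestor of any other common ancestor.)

Ancestors of 8891a85: {000e39f, 8891a85, 95f29c1, a619a15}.
Ancestors of 3f83c2a: {000e39f, 3f83c2a, 41a16ec, 9569e47, 95f29c1, 9e5d0a0, a619a15, b1026cb, cb48a94}.
Common ancestors: {000e39f, 95f29c1, a619a15}.
Among these, 000e39f is not an ancestor of any other common ancestor — it is the merge base.

000e39f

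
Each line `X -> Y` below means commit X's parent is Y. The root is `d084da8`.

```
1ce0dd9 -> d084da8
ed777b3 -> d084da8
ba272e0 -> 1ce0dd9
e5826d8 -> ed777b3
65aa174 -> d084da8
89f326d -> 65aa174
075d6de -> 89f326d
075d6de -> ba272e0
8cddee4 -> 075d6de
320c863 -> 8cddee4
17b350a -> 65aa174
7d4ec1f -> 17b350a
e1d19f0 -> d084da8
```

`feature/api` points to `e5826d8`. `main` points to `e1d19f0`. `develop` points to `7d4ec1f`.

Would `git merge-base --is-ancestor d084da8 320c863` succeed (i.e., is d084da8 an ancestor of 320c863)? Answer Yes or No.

Ancestors of 320c863 (commits reachable by following parents): {075d6de, 1ce0dd9, 320c863, 65aa174, 89f326d, 8cddee4, ba272e0, d084da8}.
d084da8 is in that set, so it is an ancestor of 320c863.

Yes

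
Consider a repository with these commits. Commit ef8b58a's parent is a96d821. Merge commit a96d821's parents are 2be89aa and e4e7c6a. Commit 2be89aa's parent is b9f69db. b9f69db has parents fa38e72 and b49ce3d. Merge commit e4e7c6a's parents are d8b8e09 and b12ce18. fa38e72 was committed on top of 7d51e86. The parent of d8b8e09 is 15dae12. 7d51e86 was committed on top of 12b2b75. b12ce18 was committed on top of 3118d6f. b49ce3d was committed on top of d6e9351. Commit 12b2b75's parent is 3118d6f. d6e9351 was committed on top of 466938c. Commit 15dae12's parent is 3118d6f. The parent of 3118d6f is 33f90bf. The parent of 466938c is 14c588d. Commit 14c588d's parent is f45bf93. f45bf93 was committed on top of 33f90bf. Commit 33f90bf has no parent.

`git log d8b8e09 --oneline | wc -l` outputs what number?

Walking parent pointers from d8b8e09: reachable set = {15dae12, 3118d6f, 33f90bf, d8b8e09}.
That is 4 commits.

4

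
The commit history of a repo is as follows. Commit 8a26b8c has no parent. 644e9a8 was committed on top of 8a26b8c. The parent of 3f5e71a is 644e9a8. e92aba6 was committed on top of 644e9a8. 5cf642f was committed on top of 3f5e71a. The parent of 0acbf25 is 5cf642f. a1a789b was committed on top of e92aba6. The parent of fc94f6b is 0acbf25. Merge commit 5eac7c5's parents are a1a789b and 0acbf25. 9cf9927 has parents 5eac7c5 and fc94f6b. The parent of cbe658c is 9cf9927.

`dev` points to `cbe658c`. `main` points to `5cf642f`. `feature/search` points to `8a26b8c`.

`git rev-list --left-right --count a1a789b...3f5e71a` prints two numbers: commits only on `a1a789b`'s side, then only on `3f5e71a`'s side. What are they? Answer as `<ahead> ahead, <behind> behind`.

Reachable from a1a789b: {644e9a8, 8a26b8c, a1a789b, e92aba6}.
Reachable from 3f5e71a: {3f5e71a, 644e9a8, 8a26b8c}.
Only in a1a789b's history (ahead): {a1a789b, e92aba6} — 2.
Only in 3f5e71a's history (behind): {3f5e71a} — 1.

2 ahead, 1 behind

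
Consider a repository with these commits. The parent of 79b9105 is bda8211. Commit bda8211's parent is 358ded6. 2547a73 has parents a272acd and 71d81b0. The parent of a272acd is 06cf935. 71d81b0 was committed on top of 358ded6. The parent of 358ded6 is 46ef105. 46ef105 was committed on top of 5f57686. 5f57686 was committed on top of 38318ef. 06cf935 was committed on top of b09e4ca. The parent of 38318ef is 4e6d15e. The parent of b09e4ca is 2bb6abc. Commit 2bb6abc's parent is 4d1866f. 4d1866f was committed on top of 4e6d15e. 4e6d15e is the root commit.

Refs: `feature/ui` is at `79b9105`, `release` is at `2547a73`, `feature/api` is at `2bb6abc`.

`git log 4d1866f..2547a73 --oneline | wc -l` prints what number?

10

Reachable from 2547a73: {06cf935, 2547a73, 2bb6abc, 358ded6, 38318ef, 46ef105, 4d1866f, 4e6d15e, 5f57686, 71d81b0, a272acd, b09e4ca}.
Reachable from 4d1866f: {4d1866f, 4e6d15e}.
In 2547a73's history but not 4d1866f's: {06cf935, 2547a73, 2bb6abc, 358ded6, 38318ef, 46ef105, 5f57686, 71d81b0, a272acd, b09e4ca} — 10 commits.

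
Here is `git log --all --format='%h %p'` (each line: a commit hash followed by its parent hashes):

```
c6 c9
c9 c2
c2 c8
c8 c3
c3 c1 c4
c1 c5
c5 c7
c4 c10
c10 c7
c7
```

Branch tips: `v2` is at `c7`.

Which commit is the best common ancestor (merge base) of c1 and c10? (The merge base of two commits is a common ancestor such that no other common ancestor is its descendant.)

c7

Ancestors of c1: {c1, c5, c7}.
Ancestors of c10: {c10, c7}.
Common ancestors: {c7}.
The only common ancestor is c7, so it is the merge base.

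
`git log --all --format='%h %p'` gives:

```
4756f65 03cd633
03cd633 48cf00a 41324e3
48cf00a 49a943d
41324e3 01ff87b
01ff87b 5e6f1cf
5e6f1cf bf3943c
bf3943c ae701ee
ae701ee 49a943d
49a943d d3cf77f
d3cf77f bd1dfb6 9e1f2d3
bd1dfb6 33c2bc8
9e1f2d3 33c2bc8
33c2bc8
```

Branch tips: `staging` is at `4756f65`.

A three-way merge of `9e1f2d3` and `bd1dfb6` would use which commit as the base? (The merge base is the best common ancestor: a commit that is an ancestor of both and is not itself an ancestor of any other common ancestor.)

33c2bc8

Ancestors of 9e1f2d3: {33c2bc8, 9e1f2d3}.
Ancestors of bd1dfb6: {33c2bc8, bd1dfb6}.
Common ancestors: {33c2bc8}.
The only common ancestor is 33c2bc8, so it is the merge base.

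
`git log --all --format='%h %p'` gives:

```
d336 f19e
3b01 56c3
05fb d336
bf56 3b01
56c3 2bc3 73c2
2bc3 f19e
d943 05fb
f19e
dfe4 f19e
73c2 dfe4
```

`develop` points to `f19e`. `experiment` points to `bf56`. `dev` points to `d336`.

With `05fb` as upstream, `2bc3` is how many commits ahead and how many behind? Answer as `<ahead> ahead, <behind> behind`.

Reachable from 2bc3: {2bc3, f19e}.
Reachable from 05fb: {05fb, d336, f19e}.
Only in 2bc3's history (ahead): {2bc3} — 1.
Only in 05fb's history (behind): {05fb, d336} — 2.

1 ahead, 2 behind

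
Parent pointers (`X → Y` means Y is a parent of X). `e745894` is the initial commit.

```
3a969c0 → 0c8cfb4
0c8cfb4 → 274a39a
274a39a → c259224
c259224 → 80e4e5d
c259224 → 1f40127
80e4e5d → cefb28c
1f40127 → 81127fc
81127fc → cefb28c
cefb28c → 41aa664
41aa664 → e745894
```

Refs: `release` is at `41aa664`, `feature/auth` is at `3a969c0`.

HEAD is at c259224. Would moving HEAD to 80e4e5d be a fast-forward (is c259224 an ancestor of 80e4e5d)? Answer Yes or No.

A fast-forward from c259224 to 80e4e5d is possible iff c259224 is an ancestor of 80e4e5d.
Ancestors of 80e4e5d: {41aa664, 80e4e5d, cefb28c, e745894}.
c259224 is not among them, so fast-forward is not possible.

No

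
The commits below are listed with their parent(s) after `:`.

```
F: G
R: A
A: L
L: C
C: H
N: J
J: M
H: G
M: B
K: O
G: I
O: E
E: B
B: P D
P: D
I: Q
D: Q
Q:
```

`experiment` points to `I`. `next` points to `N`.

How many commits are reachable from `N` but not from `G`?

6

Reachable from N: {B, D, J, M, N, P, Q}.
Reachable from G: {G, I, Q}.
In N's history but not G's: {B, D, J, M, N, P} — 6 commits.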